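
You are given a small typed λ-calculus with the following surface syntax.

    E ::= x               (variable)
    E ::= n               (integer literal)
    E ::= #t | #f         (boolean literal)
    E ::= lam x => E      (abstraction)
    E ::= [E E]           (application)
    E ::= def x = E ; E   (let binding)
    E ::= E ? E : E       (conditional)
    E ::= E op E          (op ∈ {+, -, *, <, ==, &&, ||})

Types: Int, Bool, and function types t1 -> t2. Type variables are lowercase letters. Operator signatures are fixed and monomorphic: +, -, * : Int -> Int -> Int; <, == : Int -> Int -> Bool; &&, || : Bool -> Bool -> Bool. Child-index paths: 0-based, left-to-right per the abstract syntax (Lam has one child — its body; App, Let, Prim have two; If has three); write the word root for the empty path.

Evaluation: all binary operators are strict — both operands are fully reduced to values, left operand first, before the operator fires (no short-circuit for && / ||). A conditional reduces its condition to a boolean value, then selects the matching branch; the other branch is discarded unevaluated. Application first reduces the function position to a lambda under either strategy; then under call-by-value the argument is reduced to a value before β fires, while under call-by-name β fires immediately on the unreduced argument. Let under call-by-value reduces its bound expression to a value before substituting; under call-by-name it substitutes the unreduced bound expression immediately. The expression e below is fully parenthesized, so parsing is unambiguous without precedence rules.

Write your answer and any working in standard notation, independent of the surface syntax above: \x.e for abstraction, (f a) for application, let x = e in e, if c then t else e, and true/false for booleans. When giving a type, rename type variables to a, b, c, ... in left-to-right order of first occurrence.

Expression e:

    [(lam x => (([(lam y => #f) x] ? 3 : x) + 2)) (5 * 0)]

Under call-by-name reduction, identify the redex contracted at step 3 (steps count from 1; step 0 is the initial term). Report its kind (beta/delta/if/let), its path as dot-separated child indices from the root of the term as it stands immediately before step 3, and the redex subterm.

Working:
step 0: ((\x.((if ((\y.false) x) then 3 else x) + 2)) (5 * 0))
step 1: [beta@root] ((if ((\y.false) (5 * 0)) then 3 else (5 * 0)) + 2)
step 2: [beta@0.0] ((if false then 3 else (5 * 0)) + 2)
step 3: [if@0] ((5 * 0) + 2)

Answer: if at 0 : (if false then 3 else (5 * 0))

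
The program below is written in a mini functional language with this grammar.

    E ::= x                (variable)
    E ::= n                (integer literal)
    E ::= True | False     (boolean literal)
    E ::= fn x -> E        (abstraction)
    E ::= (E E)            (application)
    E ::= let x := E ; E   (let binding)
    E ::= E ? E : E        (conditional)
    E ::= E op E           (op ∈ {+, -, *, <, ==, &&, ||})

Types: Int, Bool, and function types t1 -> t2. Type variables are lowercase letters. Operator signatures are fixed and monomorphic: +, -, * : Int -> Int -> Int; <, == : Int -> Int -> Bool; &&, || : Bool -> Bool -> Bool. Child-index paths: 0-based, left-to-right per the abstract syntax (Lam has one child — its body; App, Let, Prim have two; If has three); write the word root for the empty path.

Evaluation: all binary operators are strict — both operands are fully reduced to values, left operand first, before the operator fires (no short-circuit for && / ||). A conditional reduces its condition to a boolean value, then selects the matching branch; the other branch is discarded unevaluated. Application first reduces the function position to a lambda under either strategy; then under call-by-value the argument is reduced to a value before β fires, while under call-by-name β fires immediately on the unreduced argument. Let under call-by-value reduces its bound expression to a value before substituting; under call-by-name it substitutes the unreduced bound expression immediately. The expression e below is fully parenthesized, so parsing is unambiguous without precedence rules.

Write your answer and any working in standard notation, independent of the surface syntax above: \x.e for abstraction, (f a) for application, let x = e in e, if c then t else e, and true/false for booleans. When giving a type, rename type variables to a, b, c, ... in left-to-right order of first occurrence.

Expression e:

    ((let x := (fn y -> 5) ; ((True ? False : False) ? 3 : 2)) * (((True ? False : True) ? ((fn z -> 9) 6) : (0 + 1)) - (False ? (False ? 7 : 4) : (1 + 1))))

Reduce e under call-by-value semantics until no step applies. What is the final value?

Trace:
step 0: ((let x = (\y.5) in (if (if true then false else false) then 3 else 2)) * ((if (if true then false else true) then ((\z.9) 6) else (0 + 1)) - (if false then (if false then 7 else 4) else (1 + 1))))
step 1: [let@0] ((if (if true then false else false) then 3 else 2) * ((if (if true then false else true) then ((\z.9) 6) else (0 + 1)) - (if false then (if false then 7 else 4) else (1 + 1))))
step 2: [if@0.0] ((if false then 3 else 2) * ((if (if true then false else true) then ((\z.9) 6) else (0 + 1)) - (if false then (if false then 7 else 4) else (1 + 1))))
step 3: [if@0] (2 * ((if (if true then false else true) then ((\z.9) 6) else (0 + 1)) - (if false then (if false then 7 else 4) else (1 + 1))))
step 4: [if@1.0.0] (2 * ((if false then ((\z.9) 6) else (0 + 1)) - (if false then (if false then 7 else 4) else (1 + 1))))
step 5: [if@1.0] (2 * ((0 + 1) - (if false then (if false then 7 else 4) else (1 + 1))))
step 6: [delta@1.0] (2 * (1 - (if false then (if false then 7 else 4) else (1 + 1))))
step 7: [if@1.1] (2 * (1 - (1 + 1)))
step 8: [delta@1.1] (2 * (1 - 2))
step 9: [delta@1] (2 * -1)
step 10: [delta@root] -2

Answer: -2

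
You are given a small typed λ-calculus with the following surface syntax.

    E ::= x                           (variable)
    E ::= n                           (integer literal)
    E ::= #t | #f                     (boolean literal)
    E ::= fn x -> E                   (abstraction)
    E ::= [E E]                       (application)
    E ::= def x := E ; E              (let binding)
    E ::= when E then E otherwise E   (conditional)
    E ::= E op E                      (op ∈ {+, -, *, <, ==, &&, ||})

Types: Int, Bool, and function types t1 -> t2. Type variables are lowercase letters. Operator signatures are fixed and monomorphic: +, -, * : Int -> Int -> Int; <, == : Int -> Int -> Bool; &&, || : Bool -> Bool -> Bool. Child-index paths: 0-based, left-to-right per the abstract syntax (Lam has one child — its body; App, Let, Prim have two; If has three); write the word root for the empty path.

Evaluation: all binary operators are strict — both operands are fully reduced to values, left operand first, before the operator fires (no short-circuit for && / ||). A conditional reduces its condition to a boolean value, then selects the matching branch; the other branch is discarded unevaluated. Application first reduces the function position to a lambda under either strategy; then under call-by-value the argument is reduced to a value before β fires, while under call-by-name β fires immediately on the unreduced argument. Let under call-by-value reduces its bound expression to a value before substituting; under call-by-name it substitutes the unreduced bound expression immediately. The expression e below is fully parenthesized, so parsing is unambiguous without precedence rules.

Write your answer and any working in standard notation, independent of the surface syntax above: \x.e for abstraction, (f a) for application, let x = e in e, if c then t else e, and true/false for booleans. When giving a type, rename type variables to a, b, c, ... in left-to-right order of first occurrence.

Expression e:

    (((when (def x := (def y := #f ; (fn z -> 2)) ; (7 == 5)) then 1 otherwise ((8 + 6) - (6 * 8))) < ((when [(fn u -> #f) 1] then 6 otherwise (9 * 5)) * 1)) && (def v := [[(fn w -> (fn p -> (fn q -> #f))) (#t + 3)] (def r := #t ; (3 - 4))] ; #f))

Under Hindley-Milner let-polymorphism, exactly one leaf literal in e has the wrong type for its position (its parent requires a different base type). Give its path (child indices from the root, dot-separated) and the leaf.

Answer: 1.0.0.1.0 : true

Trace:
let y : Bool
\z._ : a -> Int
let x : forall. a -> Int
  unify Int ~ Int
  unify Int ~ Int
  unify Bool ~ Bool
  unify Int ~ Int
  unify Int ~ Int
  unify Int ~ Int
  unify Int ~ Int
  unify Int ~ Int
  unify Int ~ Int
  unify Int ~ Int
  unify Int ~ Int
\u._ : b -> Bool
  unify b -> Bool ~ Int -> c
  unify b ~ Int
  unify Bool ~ c
_ _ : Bool
  unify Bool ~ Bool
  unify Int ~ Int
  unify Int ~ Int
  unify Int ~ Int
  unify Int ~ Int
  unify Int ~ Int
  unify Int ~ Int
  unify Bool ~ Bool
\q._ : f -> Bool
\p._ : e -> f -> Bool
\w._ : d -> e -> f -> Bool
  unify Bool ~ Int
  FAIL: mismatch Bool ~ Int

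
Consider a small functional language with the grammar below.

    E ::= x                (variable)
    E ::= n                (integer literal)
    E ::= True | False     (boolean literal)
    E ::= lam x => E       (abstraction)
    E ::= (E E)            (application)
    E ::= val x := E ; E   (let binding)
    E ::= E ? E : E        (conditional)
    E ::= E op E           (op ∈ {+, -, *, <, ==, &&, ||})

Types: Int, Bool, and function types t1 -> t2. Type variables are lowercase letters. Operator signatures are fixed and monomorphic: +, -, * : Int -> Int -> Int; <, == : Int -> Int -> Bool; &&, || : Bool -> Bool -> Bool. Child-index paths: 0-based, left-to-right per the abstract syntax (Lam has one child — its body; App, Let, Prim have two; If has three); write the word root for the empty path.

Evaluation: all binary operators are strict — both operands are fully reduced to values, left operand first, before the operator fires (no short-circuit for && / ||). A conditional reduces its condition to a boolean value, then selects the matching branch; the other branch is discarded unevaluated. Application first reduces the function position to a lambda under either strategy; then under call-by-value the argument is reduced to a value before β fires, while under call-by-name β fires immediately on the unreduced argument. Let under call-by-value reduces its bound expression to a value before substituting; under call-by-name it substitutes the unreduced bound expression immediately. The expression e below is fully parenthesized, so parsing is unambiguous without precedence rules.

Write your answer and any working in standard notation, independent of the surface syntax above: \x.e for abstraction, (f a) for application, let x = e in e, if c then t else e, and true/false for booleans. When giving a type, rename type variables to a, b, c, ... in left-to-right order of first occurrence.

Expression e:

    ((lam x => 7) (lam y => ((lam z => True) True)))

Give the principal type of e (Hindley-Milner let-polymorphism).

Answer: Int

Working:
\x._ : a -> Int
\z._ : c -> Bool
  unify c -> Bool ~ Bool -> d
  unify c ~ Bool
  unify Bool ~ d
_ _ : Bool
\y._ : b -> Bool
  unify a -> Int ~ (b -> Bool) -> e
  unify a ~ b -> Bool
  unify Int ~ e
_ _ : Int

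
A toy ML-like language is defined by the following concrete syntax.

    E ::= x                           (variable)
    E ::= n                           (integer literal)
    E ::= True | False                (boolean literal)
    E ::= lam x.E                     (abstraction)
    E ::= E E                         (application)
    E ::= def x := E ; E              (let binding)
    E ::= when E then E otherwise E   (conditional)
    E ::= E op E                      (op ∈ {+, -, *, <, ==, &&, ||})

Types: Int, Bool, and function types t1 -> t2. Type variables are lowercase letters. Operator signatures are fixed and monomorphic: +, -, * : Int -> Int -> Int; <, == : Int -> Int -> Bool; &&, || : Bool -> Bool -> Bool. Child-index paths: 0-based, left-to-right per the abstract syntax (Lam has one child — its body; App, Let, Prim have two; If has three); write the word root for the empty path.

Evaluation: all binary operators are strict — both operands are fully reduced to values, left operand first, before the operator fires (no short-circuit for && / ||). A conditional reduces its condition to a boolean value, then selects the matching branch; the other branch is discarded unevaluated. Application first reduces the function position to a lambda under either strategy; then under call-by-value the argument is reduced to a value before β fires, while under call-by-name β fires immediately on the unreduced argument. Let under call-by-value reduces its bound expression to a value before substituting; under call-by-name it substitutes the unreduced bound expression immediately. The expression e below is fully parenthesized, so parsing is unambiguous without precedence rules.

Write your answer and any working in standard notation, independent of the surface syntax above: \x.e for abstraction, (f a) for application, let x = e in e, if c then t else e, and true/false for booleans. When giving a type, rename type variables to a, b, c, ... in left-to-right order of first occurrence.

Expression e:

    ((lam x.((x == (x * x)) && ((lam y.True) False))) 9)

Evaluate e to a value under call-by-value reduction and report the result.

Derivation:
step 0: ((\x.((x == (x * x)) && ((\y.true) false))) 9)
step 1: [beta@root] ((9 == (9 * 9)) && ((\y.true) false))
step 2: [delta@0.1] ((9 == 81) && ((\y.true) false))
step 3: [delta@0] (false && ((\y.true) false))
step 4: [beta@1] (false && true)
step 5: [delta@root] false

Answer: false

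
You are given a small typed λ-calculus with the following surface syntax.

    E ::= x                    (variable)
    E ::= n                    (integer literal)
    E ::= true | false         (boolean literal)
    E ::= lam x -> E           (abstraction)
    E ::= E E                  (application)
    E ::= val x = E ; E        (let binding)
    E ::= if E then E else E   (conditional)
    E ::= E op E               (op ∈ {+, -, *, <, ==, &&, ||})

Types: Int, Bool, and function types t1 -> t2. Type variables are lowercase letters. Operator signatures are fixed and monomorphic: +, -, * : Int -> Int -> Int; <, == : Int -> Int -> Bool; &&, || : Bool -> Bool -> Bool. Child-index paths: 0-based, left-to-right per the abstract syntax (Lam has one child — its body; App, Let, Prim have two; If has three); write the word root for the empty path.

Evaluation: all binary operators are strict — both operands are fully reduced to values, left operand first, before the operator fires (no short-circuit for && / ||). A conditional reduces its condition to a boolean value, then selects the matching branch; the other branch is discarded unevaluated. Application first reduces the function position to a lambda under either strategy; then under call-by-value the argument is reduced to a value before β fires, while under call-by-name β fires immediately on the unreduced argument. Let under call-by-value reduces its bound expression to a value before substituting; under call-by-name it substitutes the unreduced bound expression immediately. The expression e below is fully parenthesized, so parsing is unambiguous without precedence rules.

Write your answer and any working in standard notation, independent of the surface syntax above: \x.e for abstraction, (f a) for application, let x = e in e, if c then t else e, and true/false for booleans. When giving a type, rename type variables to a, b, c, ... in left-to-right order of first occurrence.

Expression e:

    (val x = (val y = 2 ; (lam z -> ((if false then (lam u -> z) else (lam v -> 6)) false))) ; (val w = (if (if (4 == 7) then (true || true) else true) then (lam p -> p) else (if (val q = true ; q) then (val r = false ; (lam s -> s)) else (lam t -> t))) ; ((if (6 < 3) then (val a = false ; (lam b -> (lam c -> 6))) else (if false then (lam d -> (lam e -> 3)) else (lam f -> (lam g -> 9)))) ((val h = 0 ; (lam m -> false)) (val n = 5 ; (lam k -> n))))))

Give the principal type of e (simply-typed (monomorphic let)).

Answer: a -> Int

Working:
let y : Int
  unify Bool ~ Bool
z : a
\u._ : b -> a
\v._ : c -> Int
  unify b -> a ~ c -> Int
  unify b ~ c
  unify a ~ Int
  unify c -> Int ~ Bool -> d
  unify c ~ Bool
  unify Int ~ d
_ _ : Int
\z._ : Int -> Int
let x : Int -> Int
  unify Int ~ Int
  unify Int ~ Int
  unify Bool ~ Bool
  unify Bool ~ Bool
  unify Bool ~ Bool
  unify Bool ~ Bool
  unify Bool ~ Bool
p : e
\p._ : e -> e
let q : Bool
q : Bool
  unify Bool ~ Bool
let r : Bool
s : f
\s._ : f -> f
t : g
\t._ : g -> g
  unify f -> f ~ g -> g
  unify f ~ g
  unify g ~ g
  unify e -> e ~ g -> g
  unify e ~ g
  unify g ~ g
let w : g -> g
  unify Int ~ Int
  unify Int ~ Int
  unify Bool ~ Bool
let a : Bool
\c._ : i -> Int
\b._ : h -> i -> Int
  unify Bool ~ Bool
\e._ : k -> Int
\d._ : j -> k -> Int
\g._ : m -> Int
\f._ : l -> m -> Int
  unify j -> k -> Int ~ l -> m -> Int
  unify j ~ l
  unify k -> Int ~ m -> Int
  unify k ~ m
  unify Int ~ Int
  unify h -> i -> Int ~ l -> m -> Int
  unify h ~ l
  unify i -> Int ~ m -> Int
  unify i ~ m
  unify Int ~ Int
let h : Int
\m._ : n -> Bool
let n : Int
n : Int
\k._ : o -> Int
  unify n -> Bool ~ (o -> Int) -> p
  unify n ~ o -> Int
  unify Bool ~ p
_ _ : Bool
  unify l -> m -> Int ~ Bool -> q
  unify l ~ Bool
  unify m -> Int ~ q
_ _ : m -> Int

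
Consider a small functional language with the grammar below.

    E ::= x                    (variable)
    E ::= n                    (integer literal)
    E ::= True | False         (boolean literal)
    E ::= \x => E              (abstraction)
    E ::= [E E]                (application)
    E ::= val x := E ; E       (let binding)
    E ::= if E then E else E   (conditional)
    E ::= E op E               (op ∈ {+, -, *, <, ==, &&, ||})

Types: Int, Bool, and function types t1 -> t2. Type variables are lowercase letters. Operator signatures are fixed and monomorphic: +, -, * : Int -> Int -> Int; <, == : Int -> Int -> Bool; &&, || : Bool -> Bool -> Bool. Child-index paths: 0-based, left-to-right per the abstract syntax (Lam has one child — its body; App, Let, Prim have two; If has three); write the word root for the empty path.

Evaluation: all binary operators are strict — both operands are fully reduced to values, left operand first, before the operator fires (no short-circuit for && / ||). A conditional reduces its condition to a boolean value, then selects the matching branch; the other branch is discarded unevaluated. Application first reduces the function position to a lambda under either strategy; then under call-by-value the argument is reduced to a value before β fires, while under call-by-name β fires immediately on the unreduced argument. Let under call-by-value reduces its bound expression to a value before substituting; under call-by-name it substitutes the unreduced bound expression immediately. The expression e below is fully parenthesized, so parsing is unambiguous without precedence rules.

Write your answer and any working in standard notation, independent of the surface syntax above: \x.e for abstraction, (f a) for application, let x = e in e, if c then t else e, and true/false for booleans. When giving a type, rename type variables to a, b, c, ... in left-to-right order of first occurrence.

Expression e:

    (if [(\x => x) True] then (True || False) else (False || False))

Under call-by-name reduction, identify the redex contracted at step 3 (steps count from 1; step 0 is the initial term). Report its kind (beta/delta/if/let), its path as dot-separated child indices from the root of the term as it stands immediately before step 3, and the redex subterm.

Trace:
step 0: (if ((\x.x) true) then (true || false) else (false || false))
step 1: [beta@0] (if true then (true || false) else (false || false))
step 2: [if@root] (true || false)
step 3: [delta@root] true

Answer: delta at root : (true || false)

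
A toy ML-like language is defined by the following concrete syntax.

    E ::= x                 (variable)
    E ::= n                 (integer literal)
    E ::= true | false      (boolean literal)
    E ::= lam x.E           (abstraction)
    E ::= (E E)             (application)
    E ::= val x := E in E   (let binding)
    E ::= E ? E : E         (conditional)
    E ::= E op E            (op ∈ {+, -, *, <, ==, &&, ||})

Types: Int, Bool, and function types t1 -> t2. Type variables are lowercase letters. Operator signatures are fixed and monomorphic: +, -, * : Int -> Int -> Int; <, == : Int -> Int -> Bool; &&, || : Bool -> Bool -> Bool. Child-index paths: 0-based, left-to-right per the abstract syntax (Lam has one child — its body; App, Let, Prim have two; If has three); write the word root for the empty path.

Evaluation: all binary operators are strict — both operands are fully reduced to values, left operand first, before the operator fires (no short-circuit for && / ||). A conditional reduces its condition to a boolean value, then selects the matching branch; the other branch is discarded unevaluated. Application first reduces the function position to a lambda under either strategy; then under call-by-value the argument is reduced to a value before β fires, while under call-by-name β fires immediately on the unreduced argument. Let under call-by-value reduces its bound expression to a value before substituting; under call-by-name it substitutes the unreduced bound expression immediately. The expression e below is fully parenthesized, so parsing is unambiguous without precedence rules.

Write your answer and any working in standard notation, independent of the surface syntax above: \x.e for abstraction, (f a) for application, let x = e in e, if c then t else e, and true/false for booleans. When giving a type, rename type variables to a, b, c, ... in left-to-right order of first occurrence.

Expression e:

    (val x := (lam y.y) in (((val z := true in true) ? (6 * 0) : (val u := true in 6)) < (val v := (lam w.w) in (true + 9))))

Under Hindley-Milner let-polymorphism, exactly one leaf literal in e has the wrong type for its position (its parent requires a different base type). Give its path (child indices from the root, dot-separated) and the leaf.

Answer: 1.1.1.0 : true

Derivation:
y : a
\y._ : a -> a
let x : forall. a -> a
let z : Bool
  unify Bool ~ Bool
  unify Int ~ Int
  unify Int ~ Int
let u : Bool
  unify Int ~ Int
  unify Int ~ Int
w : b
\w._ : b -> b
let v : forall. b -> b
  unify Bool ~ Int
  FAIL: mismatch Bool ~ Int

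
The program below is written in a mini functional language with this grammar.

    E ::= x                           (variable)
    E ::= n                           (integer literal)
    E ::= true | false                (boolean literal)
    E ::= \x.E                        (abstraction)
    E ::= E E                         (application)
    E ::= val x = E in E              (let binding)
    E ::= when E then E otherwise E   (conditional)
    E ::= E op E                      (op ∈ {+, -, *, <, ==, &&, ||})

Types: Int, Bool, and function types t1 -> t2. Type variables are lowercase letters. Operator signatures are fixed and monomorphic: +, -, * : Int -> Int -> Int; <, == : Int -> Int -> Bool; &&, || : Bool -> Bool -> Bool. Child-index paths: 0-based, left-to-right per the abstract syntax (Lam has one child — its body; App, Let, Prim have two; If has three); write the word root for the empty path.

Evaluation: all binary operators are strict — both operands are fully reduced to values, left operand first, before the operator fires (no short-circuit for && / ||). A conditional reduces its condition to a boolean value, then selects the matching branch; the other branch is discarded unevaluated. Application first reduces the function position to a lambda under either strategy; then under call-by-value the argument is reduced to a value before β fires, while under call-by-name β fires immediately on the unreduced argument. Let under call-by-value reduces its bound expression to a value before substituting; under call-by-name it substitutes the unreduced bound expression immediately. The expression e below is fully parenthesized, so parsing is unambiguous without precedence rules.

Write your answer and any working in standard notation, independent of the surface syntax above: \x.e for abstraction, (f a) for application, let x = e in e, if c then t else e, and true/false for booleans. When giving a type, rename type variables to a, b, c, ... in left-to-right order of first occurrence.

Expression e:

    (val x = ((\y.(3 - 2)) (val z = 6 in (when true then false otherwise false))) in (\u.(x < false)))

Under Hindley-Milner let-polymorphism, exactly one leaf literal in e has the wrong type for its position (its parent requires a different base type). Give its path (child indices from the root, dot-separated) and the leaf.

Trace:
  unify Int ~ Int
  unify Int ~ Int
\y._ : a -> Int
let z : Int
  unify Bool ~ Bool
  unify Bool ~ Bool
  unify a -> Int ~ Bool -> b
  unify a ~ Bool
  unify Int ~ b
_ _ : Int
let x : Int
x : Int
  unify Int ~ Int
  unify Bool ~ Int
  FAIL: mismatch Bool ~ Int

Answer: 1.0.1 : false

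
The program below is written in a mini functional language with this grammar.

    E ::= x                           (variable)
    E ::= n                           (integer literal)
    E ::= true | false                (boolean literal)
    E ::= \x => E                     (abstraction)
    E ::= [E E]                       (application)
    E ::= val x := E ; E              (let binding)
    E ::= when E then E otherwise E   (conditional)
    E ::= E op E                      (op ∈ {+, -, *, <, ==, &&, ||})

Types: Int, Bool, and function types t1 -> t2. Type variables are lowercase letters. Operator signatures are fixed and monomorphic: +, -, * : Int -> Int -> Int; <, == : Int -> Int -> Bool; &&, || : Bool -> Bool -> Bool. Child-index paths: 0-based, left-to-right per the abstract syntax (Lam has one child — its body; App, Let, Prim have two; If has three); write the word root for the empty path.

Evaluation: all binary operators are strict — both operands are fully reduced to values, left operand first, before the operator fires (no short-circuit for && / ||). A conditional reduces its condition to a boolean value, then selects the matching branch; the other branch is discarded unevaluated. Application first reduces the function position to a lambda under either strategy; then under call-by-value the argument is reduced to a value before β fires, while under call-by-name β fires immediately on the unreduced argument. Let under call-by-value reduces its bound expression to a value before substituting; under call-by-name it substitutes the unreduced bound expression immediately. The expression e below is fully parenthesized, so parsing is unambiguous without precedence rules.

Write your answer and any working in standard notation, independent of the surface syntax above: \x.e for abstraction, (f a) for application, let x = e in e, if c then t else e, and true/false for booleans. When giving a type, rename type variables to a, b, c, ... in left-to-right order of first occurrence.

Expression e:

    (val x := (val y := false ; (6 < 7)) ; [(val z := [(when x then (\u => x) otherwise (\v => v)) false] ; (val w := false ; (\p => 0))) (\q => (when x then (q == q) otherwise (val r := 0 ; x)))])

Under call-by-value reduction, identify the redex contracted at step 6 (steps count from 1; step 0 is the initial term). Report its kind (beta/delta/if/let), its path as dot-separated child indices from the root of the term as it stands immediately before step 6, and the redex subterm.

Answer: let at 0 : (let z = true in (let w = false in (\p.0)))

Derivation:
step 0: (let x = (let y = false in (6 < 7)) in ((let z = ((if x then (\u.x) else (\v.v)) false) in (let w = false in (\p.0))) (\q.(if x then (q == q) else (let r = 0 in x)))))
step 1: [let@0] (let x = (6 < 7) in ((let z = ((if x then (\u.x) else (\v.v)) false) in (let w = false in (\p.0))) (\q.(if x then (q == q) else (let r = 0 in x)))))
step 2: [delta@0] (let x = true in ((let z = ((if x then (\u.x) else (\v.v)) false) in (let w = false in (\p.0))) (\q.(if x then (q == q) else (let r = 0 in x)))))
step 3: [let@root] ((let z = ((if true then (\u.true) else (\v.v)) false) in (let w = false in (\p.0))) (\q.(if true then (q == q) else (let r = 0 in true))))
step 4: [if@0.0.0] ((let z = ((\u.true) false) in (let w = false in (\p.0))) (\q.(if true then (q == q) else (let r = 0 in true))))
step 5: [beta@0.0] ((let z = true in (let w = false in (\p.0))) (\q.(if true then (q == q) else (let r = 0 in true))))
step 6: [let@0] ((let w = false in (\p.0)) (\q.(if true then (q == q) else (let r = 0 in true))))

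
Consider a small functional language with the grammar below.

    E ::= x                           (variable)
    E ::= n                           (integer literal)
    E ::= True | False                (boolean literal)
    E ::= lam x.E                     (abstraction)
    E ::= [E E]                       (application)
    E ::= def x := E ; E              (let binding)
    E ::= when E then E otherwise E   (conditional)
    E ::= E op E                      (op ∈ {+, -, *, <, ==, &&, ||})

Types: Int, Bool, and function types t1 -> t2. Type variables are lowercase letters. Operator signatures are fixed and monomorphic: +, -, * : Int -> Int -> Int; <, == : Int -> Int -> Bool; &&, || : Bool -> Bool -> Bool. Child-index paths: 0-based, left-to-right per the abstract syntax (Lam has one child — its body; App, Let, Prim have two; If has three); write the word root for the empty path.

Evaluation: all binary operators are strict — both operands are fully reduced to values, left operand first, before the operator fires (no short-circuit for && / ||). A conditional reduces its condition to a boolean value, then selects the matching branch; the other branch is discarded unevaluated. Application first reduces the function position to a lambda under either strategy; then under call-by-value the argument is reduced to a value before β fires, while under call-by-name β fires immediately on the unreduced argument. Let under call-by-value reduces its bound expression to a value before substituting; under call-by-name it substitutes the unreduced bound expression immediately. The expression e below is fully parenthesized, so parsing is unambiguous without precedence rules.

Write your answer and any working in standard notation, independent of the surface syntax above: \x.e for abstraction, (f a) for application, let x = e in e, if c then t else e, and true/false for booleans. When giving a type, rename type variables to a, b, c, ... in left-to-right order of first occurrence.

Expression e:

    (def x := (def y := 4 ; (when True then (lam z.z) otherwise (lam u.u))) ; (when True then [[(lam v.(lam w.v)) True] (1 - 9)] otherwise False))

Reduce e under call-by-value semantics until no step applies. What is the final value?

Answer: true

Working:
step 0: (let x = (let y = 4 in (if true then (\z.z) else (\u.u))) in (if true then (((\v.(\w.v)) true) (1 - 9)) else false))
step 1: [let@0] (let x = (if true then (\z.z) else (\u.u)) in (if true then (((\v.(\w.v)) true) (1 - 9)) else false))
step 2: [if@0] (let x = (\z.z) in (if true then (((\v.(\w.v)) true) (1 - 9)) else false))
step 3: [let@root] (if true then (((\v.(\w.v)) true) (1 - 9)) else false)
step 4: [if@root] (((\v.(\w.v)) true) (1 - 9))
step 5: [beta@0] ((\w.true) (1 - 9))
step 6: [delta@1] ((\w.true) -8)
step 7: [beta@root] true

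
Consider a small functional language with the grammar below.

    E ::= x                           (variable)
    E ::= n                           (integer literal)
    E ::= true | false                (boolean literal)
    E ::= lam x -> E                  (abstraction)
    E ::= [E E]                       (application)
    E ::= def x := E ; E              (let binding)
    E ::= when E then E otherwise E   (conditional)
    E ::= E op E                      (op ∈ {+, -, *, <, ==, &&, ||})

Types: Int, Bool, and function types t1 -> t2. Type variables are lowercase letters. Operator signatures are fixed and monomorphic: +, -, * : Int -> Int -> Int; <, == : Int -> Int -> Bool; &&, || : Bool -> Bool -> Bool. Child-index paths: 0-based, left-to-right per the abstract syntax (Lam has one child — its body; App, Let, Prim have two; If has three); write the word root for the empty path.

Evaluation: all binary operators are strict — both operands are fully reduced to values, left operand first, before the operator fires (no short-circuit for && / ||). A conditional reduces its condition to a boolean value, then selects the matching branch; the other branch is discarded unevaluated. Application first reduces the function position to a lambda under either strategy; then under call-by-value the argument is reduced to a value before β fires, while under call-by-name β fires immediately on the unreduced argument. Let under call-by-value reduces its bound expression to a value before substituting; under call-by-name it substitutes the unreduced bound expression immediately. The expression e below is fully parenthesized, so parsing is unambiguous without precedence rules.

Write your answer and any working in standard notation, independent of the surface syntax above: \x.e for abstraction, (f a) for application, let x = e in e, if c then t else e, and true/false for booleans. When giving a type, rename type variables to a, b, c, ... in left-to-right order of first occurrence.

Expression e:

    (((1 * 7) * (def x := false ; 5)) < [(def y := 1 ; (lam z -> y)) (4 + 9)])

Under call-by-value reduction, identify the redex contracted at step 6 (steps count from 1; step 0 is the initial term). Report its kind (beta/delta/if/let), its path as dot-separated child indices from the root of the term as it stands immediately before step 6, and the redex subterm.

Answer: beta at 1 : ((\z.1) 13)

Working:
step 0: (((1 * 7) * (let x = false in 5)) < ((let y = 1 in (\z.y)) (4 + 9)))
step 1: [delta@0.0] ((7 * (let x = false in 5)) < ((let y = 1 in (\z.y)) (4 + 9)))
step 2: [let@0.1] ((7 * 5) < ((let y = 1 in (\z.y)) (4 + 9)))
step 3: [delta@0] (35 < ((let y = 1 in (\z.y)) (4 + 9)))
step 4: [let@1.0] (35 < ((\z.1) (4 + 9)))
step 5: [delta@1.1] (35 < ((\z.1) 13))
step 6: [beta@1] (35 < 1)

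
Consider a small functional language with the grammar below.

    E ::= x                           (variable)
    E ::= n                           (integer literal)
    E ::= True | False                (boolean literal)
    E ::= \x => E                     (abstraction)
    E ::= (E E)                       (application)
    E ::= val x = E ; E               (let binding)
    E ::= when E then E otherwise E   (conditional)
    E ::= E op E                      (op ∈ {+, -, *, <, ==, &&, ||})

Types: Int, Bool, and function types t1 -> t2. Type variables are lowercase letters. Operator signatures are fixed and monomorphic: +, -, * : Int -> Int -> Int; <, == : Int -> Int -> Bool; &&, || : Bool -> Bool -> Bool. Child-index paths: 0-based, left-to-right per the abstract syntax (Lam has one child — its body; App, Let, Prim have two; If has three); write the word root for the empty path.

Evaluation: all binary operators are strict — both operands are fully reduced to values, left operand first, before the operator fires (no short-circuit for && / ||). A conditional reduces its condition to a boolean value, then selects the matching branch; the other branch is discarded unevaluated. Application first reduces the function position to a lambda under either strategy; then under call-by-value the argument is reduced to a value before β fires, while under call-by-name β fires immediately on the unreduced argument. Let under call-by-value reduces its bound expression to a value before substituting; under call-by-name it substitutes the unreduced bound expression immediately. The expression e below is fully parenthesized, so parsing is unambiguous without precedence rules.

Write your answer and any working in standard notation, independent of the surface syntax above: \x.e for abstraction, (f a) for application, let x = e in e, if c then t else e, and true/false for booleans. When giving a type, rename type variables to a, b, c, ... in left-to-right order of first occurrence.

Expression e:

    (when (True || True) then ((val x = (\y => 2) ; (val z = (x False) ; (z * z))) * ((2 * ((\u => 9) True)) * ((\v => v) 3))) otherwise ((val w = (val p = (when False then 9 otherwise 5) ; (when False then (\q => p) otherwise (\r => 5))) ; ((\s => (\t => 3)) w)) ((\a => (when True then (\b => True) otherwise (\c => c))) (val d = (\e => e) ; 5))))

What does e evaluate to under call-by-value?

Trace:
step 0: (if (true || true) then ((let x = (\y.2) in (let z = (x false) in (z * z))) * ((2 * ((\u.9) true)) * ((\v.v) 3))) else ((let w = (let p = (if false then 9 else 5) in (if false then (\q.p) else (\r.5))) in ((\s.(\t.3)) w)) ((\a.(if true then (\b.true) else (\c.c))) (let d = (\e.e) in 5))))
step 1: [delta@0] (if true then ((let x = (\y.2) in (let z = (x false) in (z * z))) * ((2 * ((\u.9) true)) * ((\v.v) 3))) else ((let w = (let p = (if false then 9 else 5) in (if false then (\q.p) else (\r.5))) in ((\s.(\t.3)) w)) ((\a.(if true then (\b.true) else (\c.c))) (let d = (\e.e) in 5))))
step 2: [if@root] ((let x = (\y.2) in (let z = (x false) in (z * z))) * ((2 * ((\u.9) true)) * ((\v.v) 3)))
step 3: [let@0] ((let z = ((\y.2) false) in (z * z)) * ((2 * ((\u.9) true)) * ((\v.v) 3)))
step 4: [beta@0.0] ((let z = 2 in (z * z)) * ((2 * ((\u.9) true)) * ((\v.v) 3)))
step 5: [let@0] ((2 * 2) * ((2 * ((\u.9) true)) * ((\v.v) 3)))
step 6: [delta@0] (4 * ((2 * ((\u.9) true)) * ((\v.v) 3)))
step 7: [beta@1.0.1] (4 * ((2 * 9) * ((\v.v) 3)))
step 8: [delta@1.0] (4 * (18 * ((\v.v) 3)))
step 9: [beta@1.1] (4 * (18 * 3))
step 10: [delta@1] (4 * 54)
step 11: [delta@root] 216

Answer: 216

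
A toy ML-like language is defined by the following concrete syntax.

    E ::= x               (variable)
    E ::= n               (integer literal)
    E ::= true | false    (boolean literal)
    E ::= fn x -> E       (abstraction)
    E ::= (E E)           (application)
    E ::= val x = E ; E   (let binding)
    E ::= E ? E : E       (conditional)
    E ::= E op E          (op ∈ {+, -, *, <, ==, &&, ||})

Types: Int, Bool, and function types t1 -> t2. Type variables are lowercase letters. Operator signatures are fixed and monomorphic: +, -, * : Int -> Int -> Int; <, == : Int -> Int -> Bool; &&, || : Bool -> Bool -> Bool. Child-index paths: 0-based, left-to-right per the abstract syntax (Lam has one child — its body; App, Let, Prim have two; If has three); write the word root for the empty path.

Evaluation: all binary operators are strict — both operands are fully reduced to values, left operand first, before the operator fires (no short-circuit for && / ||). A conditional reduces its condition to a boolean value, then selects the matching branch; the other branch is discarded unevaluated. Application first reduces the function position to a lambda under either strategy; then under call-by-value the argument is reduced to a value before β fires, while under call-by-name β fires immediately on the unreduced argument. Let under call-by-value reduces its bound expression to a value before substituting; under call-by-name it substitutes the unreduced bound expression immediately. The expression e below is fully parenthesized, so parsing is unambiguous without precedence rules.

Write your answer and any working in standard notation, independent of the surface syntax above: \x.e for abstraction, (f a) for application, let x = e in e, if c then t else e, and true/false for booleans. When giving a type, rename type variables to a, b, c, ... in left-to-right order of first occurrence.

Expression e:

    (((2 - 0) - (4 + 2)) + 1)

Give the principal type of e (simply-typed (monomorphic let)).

Trace:
  unify Int ~ Int
  unify Int ~ Int
  unify Int ~ Int
  unify Int ~ Int
  unify Int ~ Int
  unify Int ~ Int
  unify Int ~ Int
  unify Int ~ Int

Answer: Int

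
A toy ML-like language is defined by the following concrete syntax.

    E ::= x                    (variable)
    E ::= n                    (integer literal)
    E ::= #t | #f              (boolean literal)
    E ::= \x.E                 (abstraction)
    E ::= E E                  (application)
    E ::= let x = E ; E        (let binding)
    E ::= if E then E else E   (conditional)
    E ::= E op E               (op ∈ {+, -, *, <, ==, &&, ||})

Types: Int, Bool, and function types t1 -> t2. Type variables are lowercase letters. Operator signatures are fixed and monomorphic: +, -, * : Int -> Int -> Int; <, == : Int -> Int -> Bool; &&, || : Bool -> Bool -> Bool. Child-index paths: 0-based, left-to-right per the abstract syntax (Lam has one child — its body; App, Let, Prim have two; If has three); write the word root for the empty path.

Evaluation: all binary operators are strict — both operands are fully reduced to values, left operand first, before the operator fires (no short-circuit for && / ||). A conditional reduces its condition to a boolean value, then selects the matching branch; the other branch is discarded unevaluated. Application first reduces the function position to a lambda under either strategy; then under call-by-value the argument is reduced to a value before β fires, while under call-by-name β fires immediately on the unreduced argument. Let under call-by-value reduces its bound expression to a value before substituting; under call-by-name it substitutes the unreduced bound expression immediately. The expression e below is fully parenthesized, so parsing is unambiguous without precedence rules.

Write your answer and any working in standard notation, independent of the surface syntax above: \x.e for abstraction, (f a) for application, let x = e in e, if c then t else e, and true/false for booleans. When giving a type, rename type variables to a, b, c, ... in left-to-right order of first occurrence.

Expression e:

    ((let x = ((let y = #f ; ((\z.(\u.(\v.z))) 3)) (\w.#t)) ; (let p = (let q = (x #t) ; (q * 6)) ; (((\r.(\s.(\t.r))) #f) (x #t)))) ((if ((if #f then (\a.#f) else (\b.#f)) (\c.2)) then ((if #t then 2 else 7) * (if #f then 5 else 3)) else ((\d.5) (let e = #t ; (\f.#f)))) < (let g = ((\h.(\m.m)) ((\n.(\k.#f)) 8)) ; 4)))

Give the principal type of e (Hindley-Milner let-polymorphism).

Answer: Bool

Working:
let y : Bool
z : a
\v._ : c -> a
\u._ : b -> c -> a
\z._ : a -> b -> c -> a
  unify a -> b -> c -> a ~ Int -> d
  unify a ~ Int
  unify b -> c -> Int ~ d
_ _ : b -> c -> Int
\w._ : e -> Bool
  unify b -> c -> Int ~ (e -> Bool) -> f
  unify b ~ e -> Bool
  unify c -> Int ~ f
_ _ : c -> Int
let x : forall. c -> Int
x : g -> Int
  unify g -> Int ~ Bool -> h
  unify g ~ Bool
  unify Int ~ h
_ _ : Int
let q : Int
q : Int
  unify Int ~ Int
  unify Int ~ Int
let p : Int
r : i
\t._ : k -> i
\s._ : j -> k -> i
\r._ : i -> j -> k -> i
  unify i -> j -> k -> i ~ Bool -> l
  unify i ~ Bool
  unify j -> k -> Bool ~ l
_ _ : j -> k -> Bool
x : m -> Int
  unify m -> Int ~ Bool -> n
  unify m ~ Bool
  unify Int ~ n
_ _ : Int
  unify j -> k -> Bool ~ Int -> o
  unify j ~ Int
  unify k -> Bool ~ o
_ _ : k -> Bool
  unify Bool ~ Bool
\a._ : p -> Bool
\b._ : q -> Bool
  unify p -> Bool ~ q -> Bool
  unify p ~ q
  unify Bool ~ Bool
\c._ : r -> Int
  unify q -> Bool ~ (r -> Int) -> s
  unify q ~ r -> Int
  unify Bool ~ s
_ _ : Bool
  unify Bool ~ Bool
  unify Bool ~ Bool
  unify Int ~ Int
  unify Int ~ Int
  unify Bool ~ Bool
  unify Int ~ Int
  unify Int ~ Int
\d._ : t -> Int
let e : Bool
\f._ : u -> Bool
  unify t -> Int ~ (u -> Bool) -> v
  unify t ~ u -> Bool
  unify Int ~ v
_ _ : Int
  unify Int ~ Int
  unify Int ~ Int
m : x
\m._ : x -> x
\h._ : w -> x -> x
\k._ : z -> Bool
\n._ : y -> z -> Bool
  unify y -> z -> Bool ~ Int -> t26
  unify y ~ Int
  unify z -> Bool ~ t26
_ _ : z -> Bool
  unify w -> x -> x ~ (z -> Bool) -> t27
  unify w ~ z -> Bool
  unify x -> x ~ t27
_ _ : x -> x
let g : forall. x -> x
  unify Int ~ Int
  unify k -> Bool ~ Bool -> t28
  unify k ~ Bool
  unify Bool ~ t28
_ _ : Bool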